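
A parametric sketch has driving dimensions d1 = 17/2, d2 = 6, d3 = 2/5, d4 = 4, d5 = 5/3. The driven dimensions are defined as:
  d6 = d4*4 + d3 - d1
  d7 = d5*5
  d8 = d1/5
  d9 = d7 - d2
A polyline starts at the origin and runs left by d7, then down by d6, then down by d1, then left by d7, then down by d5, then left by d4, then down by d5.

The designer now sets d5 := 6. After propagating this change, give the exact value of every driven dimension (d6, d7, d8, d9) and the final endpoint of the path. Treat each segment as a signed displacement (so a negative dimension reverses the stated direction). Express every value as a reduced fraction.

d6 = 79/10
d7 = 30
d8 = 17/10
d9 = 24
endpoint = (-64, -142/5)

Apply edit: d5 := 6
  d6 = d4*4 + d3 - d1 = 79/10
  d7 = d5*5 = 30
  d8 = d1/5 = 17/10
  d9 = d7 - d2 = 24
Walk from origin (0, 0):
  seg 1: left by d7 = 30 → (-30, 0)
  seg 2: down by d6 = 79/10 → (-30, -79/10)
  seg 3: down by d1 = 17/2 → (-30, -82/5)
  seg 4: left by d7 = 30 → (-60, -82/5)
  seg 5: down by d5 = 6 → (-60, -112/5)
  seg 6: left by d4 = 4 → (-64, -112/5)
  seg 7: down by d5 = 6 → (-64, -142/5)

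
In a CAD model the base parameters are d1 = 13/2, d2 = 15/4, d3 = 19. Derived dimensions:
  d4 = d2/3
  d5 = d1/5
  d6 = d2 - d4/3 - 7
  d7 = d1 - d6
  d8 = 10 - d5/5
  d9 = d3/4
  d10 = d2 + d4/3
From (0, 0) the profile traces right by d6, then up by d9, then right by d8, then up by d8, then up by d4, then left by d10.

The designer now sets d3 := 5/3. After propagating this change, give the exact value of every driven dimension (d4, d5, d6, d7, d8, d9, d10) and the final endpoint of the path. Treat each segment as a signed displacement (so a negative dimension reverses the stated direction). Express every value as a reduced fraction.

d4 = 5/4
d5 = 13/10
d6 = -11/3
d7 = 61/6
d8 = 487/50
d9 = 5/12
d10 = 25/6
endpoint = (143/75, 1711/150)

Apply edit: d3 := 5/3
  d4 = d2/3 = 5/4
  d5 = d1/5 = 13/10
  d6 = d2 - d4/3 - 7 = -11/3
  d7 = d1 - d6 = 61/6
  d8 = 10 - d5/5 = 487/50
  d9 = d3/4 = 5/12
  d10 = d2 + d4/3 = 25/6
Walk from origin (0, 0):
  seg 1: right by d6 = -11/3 → (-11/3, 0)
  seg 2: up by d9 = 5/12 → (-11/3, 5/12)
  seg 3: right by d8 = 487/50 → (911/150, 5/12)
  seg 4: up by d8 = 487/50 → (911/150, 3047/300)
  seg 5: up by d4 = 5/4 → (911/150, 1711/150)
  seg 6: left by d10 = 25/6 → (143/75, 1711/150)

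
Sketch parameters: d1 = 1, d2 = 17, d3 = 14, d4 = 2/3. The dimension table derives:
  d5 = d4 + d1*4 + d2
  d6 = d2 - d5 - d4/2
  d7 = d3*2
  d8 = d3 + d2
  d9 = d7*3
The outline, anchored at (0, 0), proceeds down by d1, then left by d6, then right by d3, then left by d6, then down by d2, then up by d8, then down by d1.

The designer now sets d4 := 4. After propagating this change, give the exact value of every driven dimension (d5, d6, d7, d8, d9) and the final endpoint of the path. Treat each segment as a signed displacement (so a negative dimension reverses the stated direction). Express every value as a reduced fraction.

Apply edit: d4 := 4
  d5 = d4 + d1*4 + d2 = 25
  d6 = d2 - d5 - d4/2 = -10
  d7 = d3*2 = 28
  d8 = d3 + d2 = 31
  d9 = d7*3 = 84
Walk from origin (0, 0):
  seg 1: down by d1 = 1 → (0, -1)
  seg 2: left by d6 = -10 → (10, -1)
  seg 3: right by d3 = 14 → (24, -1)
  seg 4: left by d6 = -10 → (34, -1)
  seg 5: down by d2 = 17 → (34, -18)
  seg 6: up by d8 = 31 → (34, 13)
  seg 7: down by d1 = 1 → (34, 12)

d5 = 25
d6 = -10
d7 = 28
d8 = 31
d9 = 84
endpoint = (34, 12)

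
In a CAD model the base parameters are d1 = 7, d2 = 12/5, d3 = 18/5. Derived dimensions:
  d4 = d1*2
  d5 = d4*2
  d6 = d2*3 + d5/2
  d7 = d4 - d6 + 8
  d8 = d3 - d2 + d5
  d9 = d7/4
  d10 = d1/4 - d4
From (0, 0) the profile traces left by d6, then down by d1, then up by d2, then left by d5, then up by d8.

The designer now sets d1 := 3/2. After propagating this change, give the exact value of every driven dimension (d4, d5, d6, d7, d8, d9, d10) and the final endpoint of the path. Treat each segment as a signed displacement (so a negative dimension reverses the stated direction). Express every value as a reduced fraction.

Apply edit: d1 := 3/2
  d4 = d1*2 = 3
  d5 = d4*2 = 6
  d6 = d2*3 + d5/2 = 51/5
  d7 = d4 - d6 + 8 = 4/5
  d8 = d3 - d2 + d5 = 36/5
  d9 = d7/4 = 1/5
  d10 = d1/4 - d4 = -21/8
Walk from origin (0, 0):
  seg 1: left by d6 = 51/5 → (-51/5, 0)
  seg 2: down by d1 = 3/2 → (-51/5, -3/2)
  seg 3: up by d2 = 12/5 → (-51/5, 9/10)
  seg 4: left by d5 = 6 → (-81/5, 9/10)
  seg 5: up by d8 = 36/5 → (-81/5, 81/10)

d4 = 3
d5 = 6
d6 = 51/5
d7 = 4/5
d8 = 36/5
d9 = 1/5
d10 = -21/8
endpoint = (-81/5, 81/10)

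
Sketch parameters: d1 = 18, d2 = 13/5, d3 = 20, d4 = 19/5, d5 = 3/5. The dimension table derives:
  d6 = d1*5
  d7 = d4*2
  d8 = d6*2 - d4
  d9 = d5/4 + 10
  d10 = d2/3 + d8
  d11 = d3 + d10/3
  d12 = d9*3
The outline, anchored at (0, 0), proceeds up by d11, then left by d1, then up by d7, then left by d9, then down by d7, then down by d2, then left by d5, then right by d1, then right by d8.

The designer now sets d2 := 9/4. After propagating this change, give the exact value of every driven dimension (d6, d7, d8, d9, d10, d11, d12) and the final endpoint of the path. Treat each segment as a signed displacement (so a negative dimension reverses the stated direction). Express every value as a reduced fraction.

Apply edit: d2 := 9/4
  d6 = d1*5 = 90
  d7 = d4*2 = 38/5
  d8 = d6*2 - d4 = 881/5
  d9 = d5/4 + 10 = 203/20
  d10 = d2/3 + d8 = 3539/20
  d11 = d3 + d10/3 = 4739/60
  d12 = d9*3 = 609/20
Walk from origin (0, 0):
  seg 1: up by d11 = 4739/60 → (0, 4739/60)
  seg 2: left by d1 = 18 → (-18, 4739/60)
  seg 3: up by d7 = 38/5 → (-18, 1039/12)
  seg 4: left by d9 = 203/20 → (-563/20, 1039/12)
  seg 5: down by d7 = 38/5 → (-563/20, 4739/60)
  seg 6: down by d2 = 9/4 → (-563/20, 1151/15)
  seg 7: left by d5 = 3/5 → (-115/4, 1151/15)
  seg 8: right by d1 = 18 → (-43/4, 1151/15)
  seg 9: right by d8 = 881/5 → (3309/20, 1151/15)

d6 = 90
d7 = 38/5
d8 = 881/5
d9 = 203/20
d10 = 3539/20
d11 = 4739/60
d12 = 609/20
endpoint = (3309/20, 1151/15)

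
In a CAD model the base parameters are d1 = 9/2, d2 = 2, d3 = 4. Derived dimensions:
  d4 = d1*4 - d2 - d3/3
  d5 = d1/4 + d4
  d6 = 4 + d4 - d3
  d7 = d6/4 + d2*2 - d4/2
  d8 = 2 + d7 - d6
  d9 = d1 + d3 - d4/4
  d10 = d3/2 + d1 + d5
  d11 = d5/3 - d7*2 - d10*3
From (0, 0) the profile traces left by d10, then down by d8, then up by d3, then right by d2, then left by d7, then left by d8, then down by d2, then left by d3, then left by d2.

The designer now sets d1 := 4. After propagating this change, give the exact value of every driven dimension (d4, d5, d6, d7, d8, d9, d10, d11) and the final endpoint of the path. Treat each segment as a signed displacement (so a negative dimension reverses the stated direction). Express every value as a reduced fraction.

Apply edit: d1 := 4
  d4 = d1*4 - d2 - d3/3 = 38/3
  d5 = d1/4 + d4 = 41/3
  d6 = 4 + d4 - d3 = 38/3
  d7 = d6/4 + d2*2 - d4/2 = 5/6
  d8 = 2 + d7 - d6 = -59/6
  d9 = d1 + d3 - d4/4 = 29/6
  d10 = d3/2 + d1 + d5 = 59/3
  d11 = d5/3 - d7*2 - d10*3 = -505/9
Walk from origin (0, 0):
  seg 1: left by d10 = 59/3 → (-59/3, 0)
  seg 2: down by d8 = -59/6 → (-59/3, 59/6)
  seg 3: up by d3 = 4 → (-59/3, 83/6)
  seg 4: right by d2 = 2 → (-53/3, 83/6)
  seg 5: left by d7 = 5/6 → (-37/2, 83/6)
  seg 6: left by d8 = -59/6 → (-26/3, 83/6)
  seg 7: down by d2 = 2 → (-26/3, 71/6)
  seg 8: left by d3 = 4 → (-38/3, 71/6)
  seg 9: left by d2 = 2 → (-44/3, 71/6)

d4 = 38/3
d5 = 41/3
d6 = 38/3
d7 = 5/6
d8 = -59/6
d9 = 29/6
d10 = 59/3
d11 = -505/9
endpoint = (-44/3, 71/6)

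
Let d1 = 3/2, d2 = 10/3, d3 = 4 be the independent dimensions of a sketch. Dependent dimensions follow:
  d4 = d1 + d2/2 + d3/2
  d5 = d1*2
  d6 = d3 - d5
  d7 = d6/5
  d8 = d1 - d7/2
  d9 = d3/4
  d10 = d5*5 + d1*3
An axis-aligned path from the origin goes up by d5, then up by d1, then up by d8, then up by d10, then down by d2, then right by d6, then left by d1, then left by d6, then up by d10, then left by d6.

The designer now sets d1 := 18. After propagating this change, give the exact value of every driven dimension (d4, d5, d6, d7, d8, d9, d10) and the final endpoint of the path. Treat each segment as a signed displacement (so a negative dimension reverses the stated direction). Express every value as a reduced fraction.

Apply edit: d1 := 18
  d4 = d1 + d2/2 + d3/2 = 65/3
  d5 = d1*2 = 36
  d6 = d3 - d5 = -32
  d7 = d6/5 = -32/5
  d8 = d1 - d7/2 = 106/5
  d9 = d3/4 = 1
  d10 = d5*5 + d1*3 = 234
Walk from origin (0, 0):
  seg 1: up by d5 = 36 → (0, 36)
  seg 2: up by d1 = 18 → (0, 54)
  seg 3: up by d8 = 106/5 → (0, 376/5)
  seg 4: up by d10 = 234 → (0, 1546/5)
  seg 5: down by d2 = 10/3 → (0, 4588/15)
  seg 6: right by d6 = -32 → (-32, 4588/15)
  seg 7: left by d1 = 18 → (-50, 4588/15)
  seg 8: left by d6 = -32 → (-18, 4588/15)
  seg 9: up by d10 = 234 → (-18, 8098/15)
  seg 10: left by d6 = -32 → (14, 8098/15)

d4 = 65/3
d5 = 36
d6 = -32
d7 = -32/5
d8 = 106/5
d9 = 1
d10 = 234
endpoint = (14, 8098/15)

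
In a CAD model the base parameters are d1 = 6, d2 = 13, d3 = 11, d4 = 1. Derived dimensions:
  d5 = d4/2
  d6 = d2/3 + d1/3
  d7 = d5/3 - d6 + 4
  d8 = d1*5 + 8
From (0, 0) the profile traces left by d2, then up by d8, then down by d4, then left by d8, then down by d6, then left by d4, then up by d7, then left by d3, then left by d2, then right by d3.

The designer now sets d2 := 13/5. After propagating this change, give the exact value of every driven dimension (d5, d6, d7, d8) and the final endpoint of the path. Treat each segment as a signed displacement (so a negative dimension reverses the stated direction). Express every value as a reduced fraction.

Apply edit: d2 := 13/5
  d5 = d4/2 = 1/2
  d6 = d2/3 + d1/3 = 43/15
  d7 = d5/3 - d6 + 4 = 13/10
  d8 = d1*5 + 8 = 38
Walk from origin (0, 0):
  seg 1: left by d2 = 13/5 → (-13/5, 0)
  seg 2: up by d8 = 38 → (-13/5, 38)
  seg 3: down by d4 = 1 → (-13/5, 37)
  seg 4: left by d8 = 38 → (-203/5, 37)
  seg 5: down by d6 = 43/15 → (-203/5, 512/15)
  seg 6: left by d4 = 1 → (-208/5, 512/15)
  seg 7: up by d7 = 13/10 → (-208/5, 1063/30)
  seg 8: left by d3 = 11 → (-263/5, 1063/30)
  seg 9: left by d2 = 13/5 → (-276/5, 1063/30)
  seg 10: right by d3 = 11 → (-221/5, 1063/30)

d5 = 1/2
d6 = 43/15
d7 = 13/10
d8 = 38
endpoint = (-221/5, 1063/30)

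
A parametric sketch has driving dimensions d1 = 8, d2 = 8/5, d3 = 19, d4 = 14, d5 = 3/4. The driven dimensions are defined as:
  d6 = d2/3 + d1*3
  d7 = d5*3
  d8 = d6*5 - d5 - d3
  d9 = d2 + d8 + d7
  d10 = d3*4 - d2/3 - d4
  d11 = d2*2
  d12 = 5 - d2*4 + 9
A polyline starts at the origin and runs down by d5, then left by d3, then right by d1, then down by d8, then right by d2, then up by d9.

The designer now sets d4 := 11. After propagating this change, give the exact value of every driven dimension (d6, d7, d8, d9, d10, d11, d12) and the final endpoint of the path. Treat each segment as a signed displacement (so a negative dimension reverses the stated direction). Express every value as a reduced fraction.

Apply edit: d4 := 11
  d6 = d2/3 + d1*3 = 368/15
  d7 = d5*3 = 9/4
  d8 = d6*5 - d5 - d3 = 1235/12
  d9 = d2 + d8 + d7 = 3203/30
  d10 = d3*4 - d2/3 - d4 = 967/15
  d11 = d2*2 = 16/5
  d12 = 5 - d2*4 + 9 = 38/5
Walk from origin (0, 0):
  seg 1: down by d5 = 3/4 → (0, -3/4)
  seg 2: left by d3 = 19 → (-19, -3/4)
  seg 3: right by d1 = 8 → (-11, -3/4)
  seg 4: down by d8 = 1235/12 → (-11, -311/3)
  seg 5: right by d2 = 8/5 → (-47/5, -311/3)
  seg 6: up by d9 = 3203/30 → (-47/5, 31/10)

d6 = 368/15
d7 = 9/4
d8 = 1235/12
d9 = 3203/30
d10 = 967/15
d11 = 16/5
d12 = 38/5
endpoint = (-47/5, 31/10)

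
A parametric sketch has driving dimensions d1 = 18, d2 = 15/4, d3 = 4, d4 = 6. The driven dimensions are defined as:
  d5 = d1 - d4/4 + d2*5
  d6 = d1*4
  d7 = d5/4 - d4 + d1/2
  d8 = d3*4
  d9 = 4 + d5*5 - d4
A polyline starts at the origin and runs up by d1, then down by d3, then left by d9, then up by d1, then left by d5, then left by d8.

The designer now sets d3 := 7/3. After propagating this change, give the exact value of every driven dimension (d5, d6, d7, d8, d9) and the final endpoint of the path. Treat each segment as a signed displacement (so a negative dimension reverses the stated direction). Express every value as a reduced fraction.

d5 = 141/4
d6 = 72
d7 = 189/16
d8 = 28/3
d9 = 697/4
endpoint = (-1313/6, 101/3)

Apply edit: d3 := 7/3
  d5 = d1 - d4/4 + d2*5 = 141/4
  d6 = d1*4 = 72
  d7 = d5/4 - d4 + d1/2 = 189/16
  d8 = d3*4 = 28/3
  d9 = 4 + d5*5 - d4 = 697/4
Walk from origin (0, 0):
  seg 1: up by d1 = 18 → (0, 18)
  seg 2: down by d3 = 7/3 → (0, 47/3)
  seg 3: left by d9 = 697/4 → (-697/4, 47/3)
  seg 4: up by d1 = 18 → (-697/4, 101/3)
  seg 5: left by d5 = 141/4 → (-419/2, 101/3)
  seg 6: left by d8 = 28/3 → (-1313/6, 101/3)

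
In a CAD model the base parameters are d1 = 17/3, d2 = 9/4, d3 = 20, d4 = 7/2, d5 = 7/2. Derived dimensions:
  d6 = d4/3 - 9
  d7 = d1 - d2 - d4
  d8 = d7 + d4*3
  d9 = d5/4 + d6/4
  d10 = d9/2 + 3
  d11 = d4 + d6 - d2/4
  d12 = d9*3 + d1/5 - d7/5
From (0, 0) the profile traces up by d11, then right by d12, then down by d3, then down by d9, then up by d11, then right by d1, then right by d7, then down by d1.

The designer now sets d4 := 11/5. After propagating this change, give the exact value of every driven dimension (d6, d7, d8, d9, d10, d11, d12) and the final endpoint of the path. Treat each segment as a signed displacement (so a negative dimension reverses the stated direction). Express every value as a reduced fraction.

Apply edit: d4 := 11/5
  d6 = d4/3 - 9 = -124/15
  d7 = d1 - d2 - d4 = 73/60
  d8 = d7 + d4*3 = 469/60
  d9 = d5/4 + d6/4 = -143/120
  d10 = d9/2 + 3 = 577/240
  d11 = d4 + d6 - d2/4 = -1591/240
  d12 = d9*3 + d1/5 - d7/5 = -537/200
Walk from origin (0, 0):
  seg 1: up by d11 = -1591/240 → (0, -1591/240)
  seg 2: right by d12 = -537/200 → (-537/200, -1591/240)
  seg 3: down by d3 = 20 → (-537/200, -6391/240)
  seg 4: down by d9 = -143/120 → (-537/200, -407/16)
  seg 5: up by d11 = -1591/240 → (-537/200, -481/15)
  seg 6: right by d1 = 17/3 → (1789/600, -481/15)
  seg 7: right by d7 = 73/60 → (2519/600, -481/15)
  seg 8: down by d1 = 17/3 → (2519/600, -566/15)

d6 = -124/15
d7 = 73/60
d8 = 469/60
d9 = -143/120
d10 = 577/240
d11 = -1591/240
d12 = -537/200
endpoint = (2519/600, -566/15)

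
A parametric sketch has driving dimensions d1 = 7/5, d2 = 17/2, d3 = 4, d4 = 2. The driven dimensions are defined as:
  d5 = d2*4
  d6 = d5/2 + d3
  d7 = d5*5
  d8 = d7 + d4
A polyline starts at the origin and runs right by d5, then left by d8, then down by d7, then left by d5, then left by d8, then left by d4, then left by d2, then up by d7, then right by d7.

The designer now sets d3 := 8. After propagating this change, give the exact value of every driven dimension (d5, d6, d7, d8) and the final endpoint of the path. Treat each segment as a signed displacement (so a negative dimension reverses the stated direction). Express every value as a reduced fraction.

Apply edit: d3 := 8
  d5 = d2*4 = 34
  d6 = d5/2 + d3 = 25
  d7 = d5*5 = 170
  d8 = d7 + d4 = 172
Walk from origin (0, 0):
  seg 1: right by d5 = 34 → (34, 0)
  seg 2: left by d8 = 172 → (-138, 0)
  seg 3: down by d7 = 170 → (-138, -170)
  seg 4: left by d5 = 34 → (-172, -170)
  seg 5: left by d8 = 172 → (-344, -170)
  seg 6: left by d4 = 2 → (-346, -170)
  seg 7: left by d2 = 17/2 → (-709/2, -170)
  seg 8: up by d7 = 170 → (-709/2, 0)
  seg 9: right by d7 = 170 → (-369/2, 0)

d5 = 34
d6 = 25
d7 = 170
d8 = 172
endpoint = (-369/2, 0)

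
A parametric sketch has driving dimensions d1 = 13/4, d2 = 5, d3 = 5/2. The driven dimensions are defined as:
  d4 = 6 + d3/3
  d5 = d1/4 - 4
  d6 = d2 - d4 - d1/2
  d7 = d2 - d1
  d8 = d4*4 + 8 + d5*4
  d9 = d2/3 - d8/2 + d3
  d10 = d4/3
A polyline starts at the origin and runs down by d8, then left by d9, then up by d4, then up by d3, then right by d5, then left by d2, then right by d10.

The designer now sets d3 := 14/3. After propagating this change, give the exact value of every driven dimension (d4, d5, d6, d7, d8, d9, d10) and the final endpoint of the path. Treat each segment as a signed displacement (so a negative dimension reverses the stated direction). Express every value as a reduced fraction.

d4 = 68/9
d5 = -51/16
d6 = -301/72
d7 = 7/4
d8 = 917/36
d9 = -461/72
d10 = 68/27
endpoint = (317/432, -53/4)

Apply edit: d3 := 14/3
  d4 = 6 + d3/3 = 68/9
  d5 = d1/4 - 4 = -51/16
  d6 = d2 - d4 - d1/2 = -301/72
  d7 = d2 - d1 = 7/4
  d8 = d4*4 + 8 + d5*4 = 917/36
  d9 = d2/3 - d8/2 + d3 = -461/72
  d10 = d4/3 = 68/27
Walk from origin (0, 0):
  seg 1: down by d8 = 917/36 → (0, -917/36)
  seg 2: left by d9 = -461/72 → (461/72, -917/36)
  seg 3: up by d4 = 68/9 → (461/72, -215/12)
  seg 4: up by d3 = 14/3 → (461/72, -53/4)
  seg 5: right by d5 = -51/16 → (463/144, -53/4)
  seg 6: left by d2 = 5 → (-257/144, -53/4)
  seg 7: right by d10 = 68/27 → (317/432, -53/4)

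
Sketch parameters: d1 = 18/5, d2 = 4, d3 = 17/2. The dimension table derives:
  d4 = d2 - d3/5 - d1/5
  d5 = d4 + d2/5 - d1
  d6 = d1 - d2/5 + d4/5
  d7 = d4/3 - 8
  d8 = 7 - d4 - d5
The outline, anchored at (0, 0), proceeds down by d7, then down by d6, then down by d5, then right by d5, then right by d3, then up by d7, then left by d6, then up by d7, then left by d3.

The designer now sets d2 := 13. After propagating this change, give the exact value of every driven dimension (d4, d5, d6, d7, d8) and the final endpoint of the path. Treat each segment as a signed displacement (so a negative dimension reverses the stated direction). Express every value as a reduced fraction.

d4 = 529/50
d5 = 479/50
d6 = 779/250
d7 = -671/150
d8 = -329/25
endpoint = (808/125, -12877/750)

Apply edit: d2 := 13
  d4 = d2 - d3/5 - d1/5 = 529/50
  d5 = d4 + d2/5 - d1 = 479/50
  d6 = d1 - d2/5 + d4/5 = 779/250
  d7 = d4/3 - 8 = -671/150
  d8 = 7 - d4 - d5 = -329/25
Walk from origin (0, 0):
  seg 1: down by d7 = -671/150 → (0, 671/150)
  seg 2: down by d6 = 779/250 → (0, 509/375)
  seg 3: down by d5 = 479/50 → (0, -6167/750)
  seg 4: right by d5 = 479/50 → (479/50, -6167/750)
  seg 5: right by d3 = 17/2 → (452/25, -6167/750)
  seg 6: up by d7 = -671/150 → (452/25, -1587/125)
  seg 7: left by d6 = 779/250 → (3741/250, -1587/125)
  seg 8: up by d7 = -671/150 → (3741/250, -12877/750)
  seg 9: left by d3 = 17/2 → (808/125, -12877/750)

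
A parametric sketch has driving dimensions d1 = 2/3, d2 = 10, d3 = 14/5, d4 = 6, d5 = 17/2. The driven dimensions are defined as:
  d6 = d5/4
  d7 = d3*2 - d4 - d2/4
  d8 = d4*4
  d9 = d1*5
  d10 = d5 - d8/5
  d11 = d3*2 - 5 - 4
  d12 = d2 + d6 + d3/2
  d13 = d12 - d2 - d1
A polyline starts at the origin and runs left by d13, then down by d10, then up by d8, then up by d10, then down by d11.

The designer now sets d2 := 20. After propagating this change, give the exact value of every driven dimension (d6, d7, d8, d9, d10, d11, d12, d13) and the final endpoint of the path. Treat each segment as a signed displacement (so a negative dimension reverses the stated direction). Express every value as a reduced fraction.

d6 = 17/8
d7 = -27/5
d8 = 24
d9 = 10/3
d10 = 37/10
d11 = -17/5
d12 = 941/40
d13 = 343/120
endpoint = (-343/120, 137/5)

Apply edit: d2 := 20
  d6 = d5/4 = 17/8
  d7 = d3*2 - d4 - d2/4 = -27/5
  d8 = d4*4 = 24
  d9 = d1*5 = 10/3
  d10 = d5 - d8/5 = 37/10
  d11 = d3*2 - 5 - 4 = -17/5
  d12 = d2 + d6 + d3/2 = 941/40
  d13 = d12 - d2 - d1 = 343/120
Walk from origin (0, 0):
  seg 1: left by d13 = 343/120 → (-343/120, 0)
  seg 2: down by d10 = 37/10 → (-343/120, -37/10)
  seg 3: up by d8 = 24 → (-343/120, 203/10)
  seg 4: up by d10 = 37/10 → (-343/120, 24)
  seg 5: down by d11 = -17/5 → (-343/120, 137/5)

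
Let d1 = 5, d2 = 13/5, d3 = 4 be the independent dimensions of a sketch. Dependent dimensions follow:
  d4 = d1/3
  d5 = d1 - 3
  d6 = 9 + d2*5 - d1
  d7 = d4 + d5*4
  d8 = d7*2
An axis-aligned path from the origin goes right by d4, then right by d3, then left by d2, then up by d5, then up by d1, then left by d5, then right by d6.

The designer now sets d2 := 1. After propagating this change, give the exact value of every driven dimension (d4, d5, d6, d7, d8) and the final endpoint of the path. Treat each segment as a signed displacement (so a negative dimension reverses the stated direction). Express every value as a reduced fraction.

d4 = 5/3
d5 = 2
d6 = 9
d7 = 29/3
d8 = 58/3
endpoint = (35/3, 7)

Apply edit: d2 := 1
  d4 = d1/3 = 5/3
  d5 = d1 - 3 = 2
  d6 = 9 + d2*5 - d1 = 9
  d7 = d4 + d5*4 = 29/3
  d8 = d7*2 = 58/3
Walk from origin (0, 0):
  seg 1: right by d4 = 5/3 → (5/3, 0)
  seg 2: right by d3 = 4 → (17/3, 0)
  seg 3: left by d2 = 1 → (14/3, 0)
  seg 4: up by d5 = 2 → (14/3, 2)
  seg 5: up by d1 = 5 → (14/3, 7)
  seg 6: left by d5 = 2 → (8/3, 7)
  seg 7: right by d6 = 9 → (35/3, 7)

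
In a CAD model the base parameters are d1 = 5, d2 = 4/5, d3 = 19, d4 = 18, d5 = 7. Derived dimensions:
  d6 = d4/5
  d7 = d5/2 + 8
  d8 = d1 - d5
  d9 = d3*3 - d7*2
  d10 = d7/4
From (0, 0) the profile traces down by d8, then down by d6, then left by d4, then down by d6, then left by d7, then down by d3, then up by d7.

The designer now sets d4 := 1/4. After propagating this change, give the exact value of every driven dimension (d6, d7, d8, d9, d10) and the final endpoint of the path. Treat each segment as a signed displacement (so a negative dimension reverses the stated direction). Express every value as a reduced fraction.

Apply edit: d4 := 1/4
  d6 = d4/5 = 1/20
  d7 = d5/2 + 8 = 23/2
  d8 = d1 - d5 = -2
  d9 = d3*3 - d7*2 = 34
  d10 = d7/4 = 23/8
Walk from origin (0, 0):
  seg 1: down by d8 = -2 → (0, 2)
  seg 2: down by d6 = 1/20 → (0, 39/20)
  seg 3: left by d4 = 1/4 → (-1/4, 39/20)
  seg 4: down by d6 = 1/20 → (-1/4, 19/10)
  seg 5: left by d7 = 23/2 → (-47/4, 19/10)
  seg 6: down by d3 = 19 → (-47/4, -171/10)
  seg 7: up by d7 = 23/2 → (-47/4, -28/5)

d6 = 1/20
d7 = 23/2
d8 = -2
d9 = 34
d10 = 23/8
endpoint = (-47/4, -28/5)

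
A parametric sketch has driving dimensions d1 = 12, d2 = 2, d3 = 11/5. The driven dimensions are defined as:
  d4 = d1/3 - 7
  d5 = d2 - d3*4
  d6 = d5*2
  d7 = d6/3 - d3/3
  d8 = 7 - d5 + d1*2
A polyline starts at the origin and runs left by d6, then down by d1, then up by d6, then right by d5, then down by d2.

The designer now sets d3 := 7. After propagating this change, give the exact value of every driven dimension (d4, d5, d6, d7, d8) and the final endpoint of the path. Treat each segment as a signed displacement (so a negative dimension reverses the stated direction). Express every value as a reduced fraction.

d4 = -3
d5 = -26
d6 = -52
d7 = -59/3
d8 = 57
endpoint = (26, -66)

Apply edit: d3 := 7
  d4 = d1/3 - 7 = -3
  d5 = d2 - d3*4 = -26
  d6 = d5*2 = -52
  d7 = d6/3 - d3/3 = -59/3
  d8 = 7 - d5 + d1*2 = 57
Walk from origin (0, 0):
  seg 1: left by d6 = -52 → (52, 0)
  seg 2: down by d1 = 12 → (52, -12)
  seg 3: up by d6 = -52 → (52, -64)
  seg 4: right by d5 = -26 → (26, -64)
  seg 5: down by d2 = 2 → (26, -66)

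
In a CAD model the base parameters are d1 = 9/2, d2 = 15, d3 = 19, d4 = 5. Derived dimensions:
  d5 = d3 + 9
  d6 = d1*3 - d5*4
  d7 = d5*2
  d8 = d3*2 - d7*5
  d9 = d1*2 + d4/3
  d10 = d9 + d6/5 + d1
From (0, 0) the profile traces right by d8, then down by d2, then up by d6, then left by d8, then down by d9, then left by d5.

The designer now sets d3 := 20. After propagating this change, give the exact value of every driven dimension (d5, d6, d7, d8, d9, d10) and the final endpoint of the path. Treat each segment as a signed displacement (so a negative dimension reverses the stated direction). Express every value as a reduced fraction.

d5 = 29
d6 = -205/2
d7 = 58
d8 = -250
d9 = 32/3
d10 = -16/3
endpoint = (-29, -769/6)

Apply edit: d3 := 20
  d5 = d3 + 9 = 29
  d6 = d1*3 - d5*4 = -205/2
  d7 = d5*2 = 58
  d8 = d3*2 - d7*5 = -250
  d9 = d1*2 + d4/3 = 32/3
  d10 = d9 + d6/5 + d1 = -16/3
Walk from origin (0, 0):
  seg 1: right by d8 = -250 → (-250, 0)
  seg 2: down by d2 = 15 → (-250, -15)
  seg 3: up by d6 = -205/2 → (-250, -235/2)
  seg 4: left by d8 = -250 → (0, -235/2)
  seg 5: down by d9 = 32/3 → (0, -769/6)
  seg 6: left by d5 = 29 → (-29, -769/6)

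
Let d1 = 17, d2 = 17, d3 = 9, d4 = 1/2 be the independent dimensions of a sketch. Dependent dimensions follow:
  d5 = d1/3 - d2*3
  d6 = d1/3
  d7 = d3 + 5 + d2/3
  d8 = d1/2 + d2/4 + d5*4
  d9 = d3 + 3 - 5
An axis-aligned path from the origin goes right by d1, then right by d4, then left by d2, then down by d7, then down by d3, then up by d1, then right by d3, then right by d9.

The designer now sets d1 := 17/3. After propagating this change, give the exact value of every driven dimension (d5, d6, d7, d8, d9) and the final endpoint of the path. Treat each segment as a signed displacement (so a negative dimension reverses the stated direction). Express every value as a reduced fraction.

Apply edit: d1 := 17/3
  d5 = d1/3 - d2*3 = -442/9
  d6 = d1/3 = 17/9
  d7 = d3 + 5 + d2/3 = 59/3
  d8 = d1/2 + d2/4 + d5*4 = -6817/36
  d9 = d3 + 3 - 5 = 7
Walk from origin (0, 0):
  seg 1: right by d1 = 17/3 → (17/3, 0)
  seg 2: right by d4 = 1/2 → (37/6, 0)
  seg 3: left by d2 = 17 → (-65/6, 0)
  seg 4: down by d7 = 59/3 → (-65/6, -59/3)
  seg 5: down by d3 = 9 → (-65/6, -86/3)
  seg 6: up by d1 = 17/3 → (-65/6, -23)
  seg 7: right by d3 = 9 → (-11/6, -23)
  seg 8: right by d9 = 7 → (31/6, -23)

d5 = -442/9
d6 = 17/9
d7 = 59/3
d8 = -6817/36
d9 = 7
endpoint = (31/6, -23)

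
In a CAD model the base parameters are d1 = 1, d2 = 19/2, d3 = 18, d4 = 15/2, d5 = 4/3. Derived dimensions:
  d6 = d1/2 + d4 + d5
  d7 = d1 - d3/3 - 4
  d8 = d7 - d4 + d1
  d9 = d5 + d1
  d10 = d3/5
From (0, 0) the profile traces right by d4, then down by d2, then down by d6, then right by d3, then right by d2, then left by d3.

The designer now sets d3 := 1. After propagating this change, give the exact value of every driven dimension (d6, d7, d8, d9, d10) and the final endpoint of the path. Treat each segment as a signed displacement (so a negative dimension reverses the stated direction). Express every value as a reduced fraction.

d6 = 28/3
d7 = -10/3
d8 = -59/6
d9 = 7/3
d10 = 1/5
endpoint = (17, -113/6)

Apply edit: d3 := 1
  d6 = d1/2 + d4 + d5 = 28/3
  d7 = d1 - d3/3 - 4 = -10/3
  d8 = d7 - d4 + d1 = -59/6
  d9 = d5 + d1 = 7/3
  d10 = d3/5 = 1/5
Walk from origin (0, 0):
  seg 1: right by d4 = 15/2 → (15/2, 0)
  seg 2: down by d2 = 19/2 → (15/2, -19/2)
  seg 3: down by d6 = 28/3 → (15/2, -113/6)
  seg 4: right by d3 = 1 → (17/2, -113/6)
  seg 5: right by d2 = 19/2 → (18, -113/6)
  seg 6: left by d3 = 1 → (17, -113/6)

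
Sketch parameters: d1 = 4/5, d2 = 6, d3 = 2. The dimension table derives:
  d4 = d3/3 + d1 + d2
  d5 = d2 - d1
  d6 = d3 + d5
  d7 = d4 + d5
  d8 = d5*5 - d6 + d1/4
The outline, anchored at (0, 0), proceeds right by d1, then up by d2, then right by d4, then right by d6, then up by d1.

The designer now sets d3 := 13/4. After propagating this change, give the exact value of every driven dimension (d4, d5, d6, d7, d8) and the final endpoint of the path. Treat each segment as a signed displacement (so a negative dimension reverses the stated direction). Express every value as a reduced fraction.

Apply edit: d3 := 13/4
  d4 = d3/3 + d1 + d2 = 473/60
  d5 = d2 - d1 = 26/5
  d6 = d3 + d5 = 169/20
  d7 = d4 + d5 = 157/12
  d8 = d5*5 - d6 + d1/4 = 71/4
Walk from origin (0, 0):
  seg 1: right by d1 = 4/5 → (4/5, 0)
  seg 2: up by d2 = 6 → (4/5, 6)
  seg 3: right by d4 = 473/60 → (521/60, 6)
  seg 4: right by d6 = 169/20 → (257/15, 6)
  seg 5: up by d1 = 4/5 → (257/15, 34/5)

d4 = 473/60
d5 = 26/5
d6 = 169/20
d7 = 157/12
d8 = 71/4
endpoint = (257/15, 34/5)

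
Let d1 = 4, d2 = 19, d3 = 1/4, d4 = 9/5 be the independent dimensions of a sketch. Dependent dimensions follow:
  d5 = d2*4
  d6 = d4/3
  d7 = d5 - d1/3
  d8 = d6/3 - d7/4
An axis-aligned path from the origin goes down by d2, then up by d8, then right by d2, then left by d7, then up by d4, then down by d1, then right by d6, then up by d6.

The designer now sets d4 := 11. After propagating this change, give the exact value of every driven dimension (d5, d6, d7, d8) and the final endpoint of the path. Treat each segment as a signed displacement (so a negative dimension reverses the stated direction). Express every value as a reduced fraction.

d5 = 76
d6 = 11/3
d7 = 224/3
d8 = -157/9
endpoint = (-52, -232/9)

Apply edit: d4 := 11
  d5 = d2*4 = 76
  d6 = d4/3 = 11/3
  d7 = d5 - d1/3 = 224/3
  d8 = d6/3 - d7/4 = -157/9
Walk from origin (0, 0):
  seg 1: down by d2 = 19 → (0, -19)
  seg 2: up by d8 = -157/9 → (0, -328/9)
  seg 3: right by d2 = 19 → (19, -328/9)
  seg 4: left by d7 = 224/3 → (-167/3, -328/9)
  seg 5: up by d4 = 11 → (-167/3, -229/9)
  seg 6: down by d1 = 4 → (-167/3, -265/9)
  seg 7: right by d6 = 11/3 → (-52, -265/9)
  seg 8: up by d6 = 11/3 → (-52, -232/9)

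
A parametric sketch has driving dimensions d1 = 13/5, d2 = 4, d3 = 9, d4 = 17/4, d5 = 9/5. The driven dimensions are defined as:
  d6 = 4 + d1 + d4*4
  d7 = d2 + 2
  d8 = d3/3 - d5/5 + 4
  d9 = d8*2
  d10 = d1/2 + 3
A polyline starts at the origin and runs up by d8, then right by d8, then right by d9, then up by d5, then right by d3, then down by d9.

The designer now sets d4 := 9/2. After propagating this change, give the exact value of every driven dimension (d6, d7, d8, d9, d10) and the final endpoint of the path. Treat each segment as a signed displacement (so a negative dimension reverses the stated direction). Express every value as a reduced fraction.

Apply edit: d4 := 9/2
  d6 = 4 + d1 + d4*4 = 123/5
  d7 = d2 + 2 = 6
  d8 = d3/3 - d5/5 + 4 = 166/25
  d9 = d8*2 = 332/25
  d10 = d1/2 + 3 = 43/10
Walk from origin (0, 0):
  seg 1: up by d8 = 166/25 → (0, 166/25)
  seg 2: right by d8 = 166/25 → (166/25, 166/25)
  seg 3: right by d9 = 332/25 → (498/25, 166/25)
  seg 4: up by d5 = 9/5 → (498/25, 211/25)
  seg 5: right by d3 = 9 → (723/25, 211/25)
  seg 6: down by d9 = 332/25 → (723/25, -121/25)

d6 = 123/5
d7 = 6
d8 = 166/25
d9 = 332/25
d10 = 43/10
endpoint = (723/25, -121/25)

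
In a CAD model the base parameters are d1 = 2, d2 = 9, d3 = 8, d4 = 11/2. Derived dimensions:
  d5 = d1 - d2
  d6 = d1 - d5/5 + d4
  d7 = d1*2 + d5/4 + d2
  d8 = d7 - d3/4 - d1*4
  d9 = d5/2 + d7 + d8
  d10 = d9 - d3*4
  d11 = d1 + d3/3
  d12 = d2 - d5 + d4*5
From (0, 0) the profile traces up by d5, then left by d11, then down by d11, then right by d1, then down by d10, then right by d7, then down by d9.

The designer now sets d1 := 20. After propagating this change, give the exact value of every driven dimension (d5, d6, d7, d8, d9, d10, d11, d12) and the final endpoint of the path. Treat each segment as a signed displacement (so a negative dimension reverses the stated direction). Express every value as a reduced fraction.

d5 = 11
d6 = 233/10
d7 = 207/4
d8 = -121/4
d9 = 27
d10 = -5
d11 = 68/3
d12 = 51/2
endpoint = (589/12, -101/3)

Apply edit: d1 := 20
  d5 = d1 - d2 = 11
  d6 = d1 - d5/5 + d4 = 233/10
  d7 = d1*2 + d5/4 + d2 = 207/4
  d8 = d7 - d3/4 - d1*4 = -121/4
  d9 = d5/2 + d7 + d8 = 27
  d10 = d9 - d3*4 = -5
  d11 = d1 + d3/3 = 68/3
  d12 = d2 - d5 + d4*5 = 51/2
Walk from origin (0, 0):
  seg 1: up by d5 = 11 → (0, 11)
  seg 2: left by d11 = 68/3 → (-68/3, 11)
  seg 3: down by d11 = 68/3 → (-68/3, -35/3)
  seg 4: right by d1 = 20 → (-8/3, -35/3)
  seg 5: down by d10 = -5 → (-8/3, -20/3)
  seg 6: right by d7 = 207/4 → (589/12, -20/3)
  seg 7: down by d9 = 27 → (589/12, -101/3)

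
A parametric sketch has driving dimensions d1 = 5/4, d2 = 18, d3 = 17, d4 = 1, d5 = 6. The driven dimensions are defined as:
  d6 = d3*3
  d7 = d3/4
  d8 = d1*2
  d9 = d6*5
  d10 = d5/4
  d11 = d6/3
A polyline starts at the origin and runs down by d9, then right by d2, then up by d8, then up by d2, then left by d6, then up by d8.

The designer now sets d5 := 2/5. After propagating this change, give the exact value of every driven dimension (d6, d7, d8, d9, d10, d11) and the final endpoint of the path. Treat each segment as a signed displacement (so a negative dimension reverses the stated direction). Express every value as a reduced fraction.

d6 = 51
d7 = 17/4
d8 = 5/2
d9 = 255
d10 = 1/10
d11 = 17
endpoint = (-33, -232)

Apply edit: d5 := 2/5
  d6 = d3*3 = 51
  d7 = d3/4 = 17/4
  d8 = d1*2 = 5/2
  d9 = d6*5 = 255
  d10 = d5/4 = 1/10
  d11 = d6/3 = 17
Walk from origin (0, 0):
  seg 1: down by d9 = 255 → (0, -255)
  seg 2: right by d2 = 18 → (18, -255)
  seg 3: up by d8 = 5/2 → (18, -505/2)
  seg 4: up by d2 = 18 → (18, -469/2)
  seg 5: left by d6 = 51 → (-33, -469/2)
  seg 6: up by d8 = 5/2 → (-33, -232)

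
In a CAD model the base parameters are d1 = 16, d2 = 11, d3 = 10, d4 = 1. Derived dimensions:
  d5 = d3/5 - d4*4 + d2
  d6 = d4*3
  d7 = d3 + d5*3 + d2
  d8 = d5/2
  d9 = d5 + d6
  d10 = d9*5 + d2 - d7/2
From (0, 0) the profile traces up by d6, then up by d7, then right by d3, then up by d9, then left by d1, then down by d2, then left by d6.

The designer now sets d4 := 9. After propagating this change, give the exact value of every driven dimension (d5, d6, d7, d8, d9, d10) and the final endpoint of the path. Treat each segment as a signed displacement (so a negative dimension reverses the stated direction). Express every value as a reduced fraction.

Apply edit: d4 := 9
  d5 = d3/5 - d4*4 + d2 = -23
  d6 = d4*3 = 27
  d7 = d3 + d5*3 + d2 = -48
  d8 = d5/2 = -23/2
  d9 = d5 + d6 = 4
  d10 = d9*5 + d2 - d7/2 = 55
Walk from origin (0, 0):
  seg 1: up by d6 = 27 → (0, 27)
  seg 2: up by d7 = -48 → (0, -21)
  seg 3: right by d3 = 10 → (10, -21)
  seg 4: up by d9 = 4 → (10, -17)
  seg 5: left by d1 = 16 → (-6, -17)
  seg 6: down by d2 = 11 → (-6, -28)
  seg 7: left by d6 = 27 → (-33, -28)

d5 = -23
d6 = 27
d7 = -48
d8 = -23/2
d9 = 4
d10 = 55
endpoint = (-33, -28)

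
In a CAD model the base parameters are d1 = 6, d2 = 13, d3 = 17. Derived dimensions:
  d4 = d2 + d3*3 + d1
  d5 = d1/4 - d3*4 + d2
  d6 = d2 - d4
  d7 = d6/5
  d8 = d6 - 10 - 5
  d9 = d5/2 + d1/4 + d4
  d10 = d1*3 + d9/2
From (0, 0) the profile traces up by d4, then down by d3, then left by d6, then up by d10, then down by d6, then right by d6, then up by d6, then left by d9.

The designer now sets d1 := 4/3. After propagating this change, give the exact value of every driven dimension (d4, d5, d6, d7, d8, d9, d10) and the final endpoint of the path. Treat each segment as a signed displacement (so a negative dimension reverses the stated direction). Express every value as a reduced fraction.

Apply edit: d1 := 4/3
  d4 = d2 + d3*3 + d1 = 196/3
  d5 = d1/4 - d3*4 + d2 = -164/3
  d6 = d2 - d4 = -157/3
  d7 = d6/5 = -157/15
  d8 = d6 - 10 - 5 = -202/3
  d9 = d5/2 + d1/4 + d4 = 115/3
  d10 = d1*3 + d9/2 = 139/6
Walk from origin (0, 0):
  seg 1: up by d4 = 196/3 → (0, 196/3)
  seg 2: down by d3 = 17 → (0, 145/3)
  seg 3: left by d6 = -157/3 → (157/3, 145/3)
  seg 4: up by d10 = 139/6 → (157/3, 143/2)
  seg 5: down by d6 = -157/3 → (157/3, 743/6)
  seg 6: right by d6 = -157/3 → (0, 743/6)
  seg 7: up by d6 = -157/3 → (0, 143/2)
  seg 8: left by d9 = 115/3 → (-115/3, 143/2)

d4 = 196/3
d5 = -164/3
d6 = -157/3
d7 = -157/15
d8 = -202/3
d9 = 115/3
d10 = 139/6
endpoint = (-115/3, 143/2)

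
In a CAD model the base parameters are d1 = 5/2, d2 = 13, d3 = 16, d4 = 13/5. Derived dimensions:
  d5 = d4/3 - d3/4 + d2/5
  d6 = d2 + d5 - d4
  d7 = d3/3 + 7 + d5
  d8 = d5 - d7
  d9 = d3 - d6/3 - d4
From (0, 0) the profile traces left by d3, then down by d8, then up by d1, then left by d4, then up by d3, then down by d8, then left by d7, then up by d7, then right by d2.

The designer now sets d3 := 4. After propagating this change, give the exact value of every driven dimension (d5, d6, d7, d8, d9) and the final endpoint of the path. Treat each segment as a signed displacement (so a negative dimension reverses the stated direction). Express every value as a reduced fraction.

d5 = 37/15
d6 = 193/15
d7 = 54/5
d8 = -25/3
d9 = -26/9
endpoint = (-22/5, 1019/30)

Apply edit: d3 := 4
  d5 = d4/3 - d3/4 + d2/5 = 37/15
  d6 = d2 + d5 - d4 = 193/15
  d7 = d3/3 + 7 + d5 = 54/5
  d8 = d5 - d7 = -25/3
  d9 = d3 - d6/3 - d4 = -26/9
Walk from origin (0, 0):
  seg 1: left by d3 = 4 → (-4, 0)
  seg 2: down by d8 = -25/3 → (-4, 25/3)
  seg 3: up by d1 = 5/2 → (-4, 65/6)
  seg 4: left by d4 = 13/5 → (-33/5, 65/6)
  seg 5: up by d3 = 4 → (-33/5, 89/6)
  seg 6: down by d8 = -25/3 → (-33/5, 139/6)
  seg 7: left by d7 = 54/5 → (-87/5, 139/6)
  seg 8: up by d7 = 54/5 → (-87/5, 1019/30)
  seg 9: right by d2 = 13 → (-22/5, 1019/30)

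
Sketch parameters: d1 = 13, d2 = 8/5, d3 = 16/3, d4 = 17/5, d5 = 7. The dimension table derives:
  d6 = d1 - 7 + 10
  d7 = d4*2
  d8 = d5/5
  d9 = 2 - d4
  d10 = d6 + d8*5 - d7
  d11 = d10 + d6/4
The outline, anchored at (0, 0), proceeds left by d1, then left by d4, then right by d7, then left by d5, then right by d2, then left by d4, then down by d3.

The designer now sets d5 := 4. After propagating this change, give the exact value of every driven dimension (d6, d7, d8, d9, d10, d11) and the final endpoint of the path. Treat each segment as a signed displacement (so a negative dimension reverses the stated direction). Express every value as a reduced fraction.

Apply edit: d5 := 4
  d6 = d1 - 7 + 10 = 16
  d7 = d4*2 = 34/5
  d8 = d5/5 = 4/5
  d9 = 2 - d4 = -7/5
  d10 = d6 + d8*5 - d7 = 66/5
  d11 = d10 + d6/4 = 86/5
Walk from origin (0, 0):
  seg 1: left by d1 = 13 → (-13, 0)
  seg 2: left by d4 = 17/5 → (-82/5, 0)
  seg 3: right by d7 = 34/5 → (-48/5, 0)
  seg 4: left by d5 = 4 → (-68/5, 0)
  seg 5: right by d2 = 8/5 → (-12, 0)
  seg 6: left by d4 = 17/5 → (-77/5, 0)
  seg 7: down by d3 = 16/3 → (-77/5, -16/3)

d6 = 16
d7 = 34/5
d8 = 4/5
d9 = -7/5
d10 = 66/5
d11 = 86/5
endpoint = (-77/5, -16/3)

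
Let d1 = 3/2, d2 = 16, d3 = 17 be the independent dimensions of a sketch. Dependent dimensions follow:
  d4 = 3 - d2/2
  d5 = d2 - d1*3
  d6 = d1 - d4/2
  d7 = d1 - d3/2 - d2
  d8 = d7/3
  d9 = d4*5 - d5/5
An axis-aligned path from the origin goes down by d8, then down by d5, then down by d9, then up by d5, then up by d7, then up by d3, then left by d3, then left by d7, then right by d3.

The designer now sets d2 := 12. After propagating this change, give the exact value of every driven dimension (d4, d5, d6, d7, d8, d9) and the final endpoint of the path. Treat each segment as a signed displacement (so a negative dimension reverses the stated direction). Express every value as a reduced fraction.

d4 = -3
d5 = 15/2
d6 = 3
d7 = -19
d8 = -19/3
d9 = -33/2
endpoint = (19, 125/6)

Apply edit: d2 := 12
  d4 = 3 - d2/2 = -3
  d5 = d2 - d1*3 = 15/2
  d6 = d1 - d4/2 = 3
  d7 = d1 - d3/2 - d2 = -19
  d8 = d7/3 = -19/3
  d9 = d4*5 - d5/5 = -33/2
Walk from origin (0, 0):
  seg 1: down by d8 = -19/3 → (0, 19/3)
  seg 2: down by d5 = 15/2 → (0, -7/6)
  seg 3: down by d9 = -33/2 → (0, 46/3)
  seg 4: up by d5 = 15/2 → (0, 137/6)
  seg 5: up by d7 = -19 → (0, 23/6)
  seg 6: up by d3 = 17 → (0, 125/6)
  seg 7: left by d3 = 17 → (-17, 125/6)
  seg 8: left by d7 = -19 → (2, 125/6)
  seg 9: right by d3 = 17 → (19, 125/6)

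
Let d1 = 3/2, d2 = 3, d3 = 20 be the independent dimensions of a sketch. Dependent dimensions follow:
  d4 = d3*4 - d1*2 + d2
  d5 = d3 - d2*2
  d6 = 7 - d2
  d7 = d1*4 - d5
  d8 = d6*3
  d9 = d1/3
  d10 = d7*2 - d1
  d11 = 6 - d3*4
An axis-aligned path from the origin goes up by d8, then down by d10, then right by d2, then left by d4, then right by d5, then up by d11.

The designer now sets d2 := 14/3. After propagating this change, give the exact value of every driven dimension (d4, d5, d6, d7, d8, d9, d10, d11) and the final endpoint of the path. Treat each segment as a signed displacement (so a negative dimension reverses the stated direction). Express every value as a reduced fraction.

d4 = 245/3
d5 = 32/3
d6 = 7/3
d7 = -14/3
d8 = 7
d9 = 1/2
d10 = -65/6
d11 = -74
endpoint = (-199/3, -337/6)

Apply edit: d2 := 14/3
  d4 = d3*4 - d1*2 + d2 = 245/3
  d5 = d3 - d2*2 = 32/3
  d6 = 7 - d2 = 7/3
  d7 = d1*4 - d5 = -14/3
  d8 = d6*3 = 7
  d9 = d1/3 = 1/2
  d10 = d7*2 - d1 = -65/6
  d11 = 6 - d3*4 = -74
Walk from origin (0, 0):
  seg 1: up by d8 = 7 → (0, 7)
  seg 2: down by d10 = -65/6 → (0, 107/6)
  seg 3: right by d2 = 14/3 → (14/3, 107/6)
  seg 4: left by d4 = 245/3 → (-77, 107/6)
  seg 5: right by d5 = 32/3 → (-199/3, 107/6)
  seg 6: up by d11 = -74 → (-199/3, -337/6)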